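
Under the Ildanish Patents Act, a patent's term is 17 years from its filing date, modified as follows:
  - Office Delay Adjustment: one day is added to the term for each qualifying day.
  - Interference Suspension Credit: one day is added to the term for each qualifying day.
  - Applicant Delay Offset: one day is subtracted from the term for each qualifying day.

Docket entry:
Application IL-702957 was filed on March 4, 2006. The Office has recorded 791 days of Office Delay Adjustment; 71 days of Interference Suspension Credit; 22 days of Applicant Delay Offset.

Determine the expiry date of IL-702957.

Base term: filing date + 17 years → 4 March 2023.
Office Delay Adjustment: +791 days → 3 May 2025.
Interference Suspension Credit: +71 days → 13 July 2025.
Applicant Delay Offset: −22 days → 21 June 2025.

2025-06-21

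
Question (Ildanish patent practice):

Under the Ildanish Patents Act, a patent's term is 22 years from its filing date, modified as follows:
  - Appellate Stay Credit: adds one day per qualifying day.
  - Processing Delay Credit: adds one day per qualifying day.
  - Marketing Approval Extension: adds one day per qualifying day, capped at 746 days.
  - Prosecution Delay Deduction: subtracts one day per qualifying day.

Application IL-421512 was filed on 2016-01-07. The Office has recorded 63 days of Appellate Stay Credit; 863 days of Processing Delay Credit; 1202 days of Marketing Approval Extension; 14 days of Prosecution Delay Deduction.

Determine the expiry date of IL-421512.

July 23, 2042

Base term: filing date + 22 years → 7 January 2038.
Appellate Stay Credit: +63 days → 11 March 2038.
Processing Delay Credit: +863 days → 21 July 2040.
Marketing Approval Extension: 1202 days claimed exceeds the 746-day cap, so +746 days → 6 August 2042.
Prosecution Delay Deduction: −14 days → 23 July 2042.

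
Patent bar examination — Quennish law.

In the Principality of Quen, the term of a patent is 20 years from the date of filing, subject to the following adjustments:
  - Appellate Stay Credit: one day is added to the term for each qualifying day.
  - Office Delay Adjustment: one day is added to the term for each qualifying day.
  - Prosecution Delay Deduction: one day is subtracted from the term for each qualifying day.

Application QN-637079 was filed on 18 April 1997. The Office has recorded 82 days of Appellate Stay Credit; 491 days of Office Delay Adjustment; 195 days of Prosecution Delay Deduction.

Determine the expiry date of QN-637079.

Base term: filing date + 20 years → 18 April 2017.
Appellate Stay Credit: +82 days → 9 July 2017.
Office Delay Adjustment: +491 days → 12 November 2018.
Prosecution Delay Deduction: −195 days → 1 May 2018.

2018-05-01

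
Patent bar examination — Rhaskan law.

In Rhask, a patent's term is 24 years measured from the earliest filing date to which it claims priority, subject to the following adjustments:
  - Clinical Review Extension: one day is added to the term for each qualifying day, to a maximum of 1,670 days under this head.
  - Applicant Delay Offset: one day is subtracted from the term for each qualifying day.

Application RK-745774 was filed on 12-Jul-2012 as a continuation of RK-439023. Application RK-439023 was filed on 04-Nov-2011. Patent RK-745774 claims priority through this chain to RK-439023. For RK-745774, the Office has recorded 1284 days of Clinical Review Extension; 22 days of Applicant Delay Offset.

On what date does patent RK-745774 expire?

Earliest priority filing: 4 November 2011.
Base term: 4 November 2011 + 24 years → 4 November 2035.
Clinical Review Extension: 1284 days (within the 1670-day cap) → +1284 days → 11 May 2039.
Applicant Delay Offset: −22 days → 19 April 2039.

April 19, 2039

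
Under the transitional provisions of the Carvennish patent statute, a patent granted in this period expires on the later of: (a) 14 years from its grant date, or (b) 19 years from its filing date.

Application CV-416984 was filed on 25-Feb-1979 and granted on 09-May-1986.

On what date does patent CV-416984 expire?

2000-05-09

(a) grant + 14 years → 9 May 2000.
(b) filing + 19 years → 25 February 1998.
Later of the two: 9 May 2000.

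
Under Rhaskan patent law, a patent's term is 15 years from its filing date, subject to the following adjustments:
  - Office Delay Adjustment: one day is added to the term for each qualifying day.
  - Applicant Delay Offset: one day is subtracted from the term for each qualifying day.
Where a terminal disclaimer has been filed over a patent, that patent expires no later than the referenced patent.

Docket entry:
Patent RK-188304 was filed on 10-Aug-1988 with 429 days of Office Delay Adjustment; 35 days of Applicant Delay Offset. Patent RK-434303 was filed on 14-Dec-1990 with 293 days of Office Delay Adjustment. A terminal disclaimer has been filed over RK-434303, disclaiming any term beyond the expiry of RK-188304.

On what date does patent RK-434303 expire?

2004-09-07

Natural term of RK-434303:
  Base: filing + 15 years → 14 December 2005.
  Office Delay Adjustment: +293 days → 3 October 2006.
Expiry of referenced patent RK-188304:
  Base: filing + 15 years → 10 August 2003.
  Office Delay Adjustment: +429 days → 12 October 2004.
  Applicant Delay Offset: −35 days → 7 September 2004.
Terminal disclaimer: RK-434303 expires on the earlier of 3 October 2006 and 7 September 2004.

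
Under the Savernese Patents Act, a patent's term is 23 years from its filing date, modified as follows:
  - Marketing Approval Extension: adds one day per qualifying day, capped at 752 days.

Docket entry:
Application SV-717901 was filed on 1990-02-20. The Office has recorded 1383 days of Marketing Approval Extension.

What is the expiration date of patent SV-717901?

March 14, 2015

Base term: filing date + 23 years → 20 February 2013.
Marketing Approval Extension: 1383 days claimed exceeds the 752-day cap, so +752 days → 14 March 2015.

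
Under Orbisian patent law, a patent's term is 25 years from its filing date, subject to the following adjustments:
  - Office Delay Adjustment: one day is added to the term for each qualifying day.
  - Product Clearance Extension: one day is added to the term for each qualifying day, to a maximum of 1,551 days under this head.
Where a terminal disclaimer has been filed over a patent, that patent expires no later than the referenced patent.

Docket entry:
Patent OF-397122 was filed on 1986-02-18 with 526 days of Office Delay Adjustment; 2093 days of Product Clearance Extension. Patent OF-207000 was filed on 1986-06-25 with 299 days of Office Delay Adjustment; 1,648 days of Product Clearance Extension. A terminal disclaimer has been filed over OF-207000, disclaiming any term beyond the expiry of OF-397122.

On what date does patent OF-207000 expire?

2016-07-18

Natural term of OF-207000:
  Base: filing + 25 years → 25 June 2011.
  Office Delay Adjustment: +299 days → 19 April 2012.
  Product Clearance Extension: 1648 days claimed exceeds the 1551-day cap, so +1551 days → 18 July 2016.
Expiry of referenced patent OF-397122:
  Base: filing + 25 years → 18 February 2011.
  Office Delay Adjustment: +526 days → 28 July 2012.
  Product Clearance Extension: 2093 days claimed exceeds the 1551-day cap, so +1551 days → 26 October 2016.
Terminal disclaimer: OF-207000 expires on the earlier of 18 July 2016 and 26 October 2016.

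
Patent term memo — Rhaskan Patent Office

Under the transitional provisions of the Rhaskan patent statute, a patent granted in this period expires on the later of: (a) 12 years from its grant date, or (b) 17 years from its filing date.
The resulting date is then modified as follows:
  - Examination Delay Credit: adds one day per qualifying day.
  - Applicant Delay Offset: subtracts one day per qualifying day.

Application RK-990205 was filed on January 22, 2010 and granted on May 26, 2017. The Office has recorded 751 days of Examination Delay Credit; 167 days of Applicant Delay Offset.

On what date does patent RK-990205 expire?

(a) grant + 12 years → 26 May 2029.
(b) filing + 17 years → 22 January 2027.
Later of the two: 26 May 2029.
Examination Delay Credit: +751 days → 16 June 2031.
Applicant Delay Offset: −167 days → 31 December 2030.

2030-12-31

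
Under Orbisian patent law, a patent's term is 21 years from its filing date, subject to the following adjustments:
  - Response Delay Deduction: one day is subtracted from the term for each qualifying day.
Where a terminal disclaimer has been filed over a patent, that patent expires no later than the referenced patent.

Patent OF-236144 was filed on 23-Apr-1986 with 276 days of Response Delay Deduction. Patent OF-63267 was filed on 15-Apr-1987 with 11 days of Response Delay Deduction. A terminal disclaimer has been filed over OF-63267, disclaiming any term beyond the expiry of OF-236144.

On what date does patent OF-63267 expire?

July 21, 2006

Natural term of OF-63267:
  Base: filing + 21 years → 15 April 2008.
  Response Delay Deduction: −11 days → 4 April 2008.
Expiry of referenced patent OF-236144:
  Base: filing + 21 years → 23 April 2007.
  Response Delay Deduction: −276 days → 21 July 2006.
Terminal disclaimer: OF-63267 expires on the earlier of 4 April 2008 and 21 July 2006.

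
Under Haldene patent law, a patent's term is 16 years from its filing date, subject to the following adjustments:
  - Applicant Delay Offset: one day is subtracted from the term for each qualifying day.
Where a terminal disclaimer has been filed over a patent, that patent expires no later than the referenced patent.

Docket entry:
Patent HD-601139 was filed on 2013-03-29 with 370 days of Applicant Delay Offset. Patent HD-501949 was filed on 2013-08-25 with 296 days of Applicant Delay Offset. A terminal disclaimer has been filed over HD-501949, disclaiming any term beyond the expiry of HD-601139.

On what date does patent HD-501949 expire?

Natural term of HD-501949:
  Base: filing + 16 years → 25 August 2029.
  Applicant Delay Offset: −296 days → 2 November 2028.
Expiry of referenced patent HD-601139:
  Base: filing + 16 years → 29 March 2029.
  Applicant Delay Offset: −370 days → 24 March 2028.
Terminal disclaimer: HD-501949 expires on the earlier of 2 November 2028 and 24 March 2028.

2028-03-24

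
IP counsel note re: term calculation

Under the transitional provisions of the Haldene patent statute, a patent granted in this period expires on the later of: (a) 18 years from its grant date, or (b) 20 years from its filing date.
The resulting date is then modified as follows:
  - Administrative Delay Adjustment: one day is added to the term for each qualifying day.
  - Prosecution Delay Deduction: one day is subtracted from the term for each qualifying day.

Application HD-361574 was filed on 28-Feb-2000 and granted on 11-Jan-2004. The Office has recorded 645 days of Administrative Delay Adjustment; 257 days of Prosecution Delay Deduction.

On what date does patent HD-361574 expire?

(a) grant + 18 years → 11 January 2022.
(b) filing + 20 years → 28 February 2020.
Later of the two: 11 January 2022.
Administrative Delay Adjustment: +645 days → 18 October 2023.
Prosecution Delay Deduction: −257 days → 3 February 2023.

2023-02-03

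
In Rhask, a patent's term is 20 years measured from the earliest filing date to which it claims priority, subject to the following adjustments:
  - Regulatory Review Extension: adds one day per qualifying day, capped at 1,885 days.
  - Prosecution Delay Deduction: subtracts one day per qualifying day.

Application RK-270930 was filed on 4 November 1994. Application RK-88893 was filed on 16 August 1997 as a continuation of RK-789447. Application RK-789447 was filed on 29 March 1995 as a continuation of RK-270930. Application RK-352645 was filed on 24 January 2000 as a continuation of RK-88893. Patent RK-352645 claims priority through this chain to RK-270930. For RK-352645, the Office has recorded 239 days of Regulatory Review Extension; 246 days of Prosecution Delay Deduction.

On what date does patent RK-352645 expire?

October 28, 2014

Earliest priority filing: 4 November 1994.
Base term: 4 November 1994 + 20 years → 4 November 2014.
Regulatory Review Extension: 239 days (within the 1885-day cap) → +239 days → 1 July 2015.
Prosecution Delay Deduction: −246 days → 28 October 2014.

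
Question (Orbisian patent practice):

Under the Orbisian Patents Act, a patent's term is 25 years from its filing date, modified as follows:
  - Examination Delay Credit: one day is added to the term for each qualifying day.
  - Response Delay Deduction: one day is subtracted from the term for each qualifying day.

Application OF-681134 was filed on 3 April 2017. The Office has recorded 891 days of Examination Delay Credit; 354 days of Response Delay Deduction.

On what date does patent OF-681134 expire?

Base term: filing date + 25 years → 3 April 2042.
Examination Delay Credit: +891 days → 10 September 2044.
Response Delay Deduction: −354 days → 22 September 2043.

2043-09-22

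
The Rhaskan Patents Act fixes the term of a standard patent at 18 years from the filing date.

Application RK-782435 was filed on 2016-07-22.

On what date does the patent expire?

Filing date + 18 years → 22 July 2034.

2034-07-22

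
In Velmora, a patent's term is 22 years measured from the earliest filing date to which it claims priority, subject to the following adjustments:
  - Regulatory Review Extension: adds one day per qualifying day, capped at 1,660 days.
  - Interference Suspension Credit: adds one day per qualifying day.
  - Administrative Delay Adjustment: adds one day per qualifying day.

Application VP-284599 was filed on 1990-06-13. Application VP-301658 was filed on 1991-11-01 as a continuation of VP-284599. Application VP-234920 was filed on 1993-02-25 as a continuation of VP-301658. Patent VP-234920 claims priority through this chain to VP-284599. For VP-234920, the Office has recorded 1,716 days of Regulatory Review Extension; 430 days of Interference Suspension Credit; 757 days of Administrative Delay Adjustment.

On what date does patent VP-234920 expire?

2020-03-30

Earliest priority filing: 13 June 1990.
Base term: 13 June 1990 + 22 years → 13 June 2012.
Regulatory Review Extension: 1716 days claimed exceeds the 1660-day cap, so +1660 days → 29 December 2016.
Interference Suspension Credit: +430 days → 4 March 2018.
Administrative Delay Adjustment: +757 days → 30 March 2020.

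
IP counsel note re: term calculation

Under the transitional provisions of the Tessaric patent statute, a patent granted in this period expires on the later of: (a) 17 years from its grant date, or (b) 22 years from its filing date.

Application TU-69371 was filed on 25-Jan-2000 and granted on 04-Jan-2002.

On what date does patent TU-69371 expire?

(a) grant + 17 years → 4 January 2019.
(b) filing + 22 years → 25 January 2022.
Later of the two: 25 January 2022.

2022-01-25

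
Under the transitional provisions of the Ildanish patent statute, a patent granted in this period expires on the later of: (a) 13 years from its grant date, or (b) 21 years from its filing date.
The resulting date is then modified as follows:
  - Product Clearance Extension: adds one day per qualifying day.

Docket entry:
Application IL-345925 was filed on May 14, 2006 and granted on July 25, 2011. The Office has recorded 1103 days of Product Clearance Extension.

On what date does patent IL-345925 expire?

(a) grant + 13 years → 25 July 2024.
(b) filing + 21 years → 14 May 2027.
Later of the two: 14 May 2027.
Product Clearance Extension: +1103 days → 21 May 2030.

May 21, 2030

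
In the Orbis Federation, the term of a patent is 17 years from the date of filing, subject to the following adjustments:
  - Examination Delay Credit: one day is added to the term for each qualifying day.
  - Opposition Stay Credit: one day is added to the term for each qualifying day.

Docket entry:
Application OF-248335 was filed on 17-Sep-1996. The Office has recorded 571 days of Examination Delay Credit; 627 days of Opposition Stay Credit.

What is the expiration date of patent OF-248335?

December 28, 2016

Base term: filing date + 17 years → 17 September 2013.
Examination Delay Credit: +571 days → 11 April 2015.
Opposition Stay Credit: +627 days → 28 December 2016.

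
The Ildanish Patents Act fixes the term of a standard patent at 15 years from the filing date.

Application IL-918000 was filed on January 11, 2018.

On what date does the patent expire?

Filing date + 15 years → 11 January 2033.

2033-01-11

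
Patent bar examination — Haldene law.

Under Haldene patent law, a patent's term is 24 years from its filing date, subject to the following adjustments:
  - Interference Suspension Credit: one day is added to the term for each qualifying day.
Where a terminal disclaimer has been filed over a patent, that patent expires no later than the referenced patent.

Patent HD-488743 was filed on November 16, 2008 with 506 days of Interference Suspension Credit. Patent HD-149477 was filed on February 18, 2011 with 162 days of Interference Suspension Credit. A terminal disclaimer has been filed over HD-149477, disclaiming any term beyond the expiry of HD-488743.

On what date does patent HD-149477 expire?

2034-04-06

Natural term of HD-149477:
  Base: filing + 24 years → 18 February 2035.
  Interference Suspension Credit: +162 days → 30 July 2035.
Expiry of referenced patent HD-488743:
  Base: filing + 24 years → 16 November 2032.
  Interference Suspension Credit: +506 days → 6 April 2034.
Terminal disclaimer: HD-149477 expires on the earlier of 30 July 2035 and 6 April 2034.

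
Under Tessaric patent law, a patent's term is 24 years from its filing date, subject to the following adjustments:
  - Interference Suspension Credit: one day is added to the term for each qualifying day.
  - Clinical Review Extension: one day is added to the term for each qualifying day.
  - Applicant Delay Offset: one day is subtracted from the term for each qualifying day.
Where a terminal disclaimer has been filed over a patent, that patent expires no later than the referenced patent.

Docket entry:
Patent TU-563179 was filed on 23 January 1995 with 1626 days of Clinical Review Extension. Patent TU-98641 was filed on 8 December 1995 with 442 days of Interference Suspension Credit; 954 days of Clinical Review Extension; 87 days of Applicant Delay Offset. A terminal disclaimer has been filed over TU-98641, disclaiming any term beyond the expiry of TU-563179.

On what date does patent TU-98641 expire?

Natural term of TU-98641:
  Base: filing + 24 years → 8 December 2019.
  Interference Suspension Credit: +442 days → 22 February 2021.
  Clinical Review Extension: +954 days → 4 October 2023.
  Applicant Delay Offset: −87 days → 9 July 2023.
Expiry of referenced patent TU-563179:
  Base: filing + 24 years → 23 January 2019.
  Clinical Review Extension: +1626 days → 7 July 2023.
Terminal disclaimer: TU-98641 expires on the earlier of 9 July 2023 and 7 July 2023.

2023-07-07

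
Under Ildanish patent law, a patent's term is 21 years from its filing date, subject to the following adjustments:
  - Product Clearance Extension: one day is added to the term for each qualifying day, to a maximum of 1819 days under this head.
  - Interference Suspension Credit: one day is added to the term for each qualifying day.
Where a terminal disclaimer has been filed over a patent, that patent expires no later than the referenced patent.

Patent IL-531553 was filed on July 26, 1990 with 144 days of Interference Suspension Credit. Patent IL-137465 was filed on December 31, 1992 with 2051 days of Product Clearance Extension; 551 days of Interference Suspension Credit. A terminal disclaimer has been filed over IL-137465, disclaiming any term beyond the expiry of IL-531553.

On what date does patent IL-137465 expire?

Natural term of IL-137465:
  Base: filing + 21 years → 31 December 2013.
  Product Clearance Extension: 2051 days claimed exceeds the 1819-day cap, so +1819 days → 24 December 2018.
  Interference Suspension Credit: +551 days → 27 June 2020.
Expiry of referenced patent IL-531553:
  Base: filing + 21 years → 26 July 2011.
  Interference Suspension Credit: +144 days → 17 December 2011.
Terminal disclaimer: IL-137465 expires on the earlier of 27 June 2020 and 17 December 2011.

2011-12-17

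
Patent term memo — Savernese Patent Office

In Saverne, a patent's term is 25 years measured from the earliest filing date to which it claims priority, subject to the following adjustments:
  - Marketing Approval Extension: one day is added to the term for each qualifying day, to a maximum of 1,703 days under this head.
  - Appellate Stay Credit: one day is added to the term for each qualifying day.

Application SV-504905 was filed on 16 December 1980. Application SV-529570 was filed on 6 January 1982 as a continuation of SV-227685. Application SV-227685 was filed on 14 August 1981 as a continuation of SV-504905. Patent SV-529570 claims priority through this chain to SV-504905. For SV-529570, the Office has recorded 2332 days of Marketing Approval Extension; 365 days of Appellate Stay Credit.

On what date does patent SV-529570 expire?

Earliest priority filing: 16 December 1980.
Base term: 16 December 1980 + 25 years → 16 December 2005.
Marketing Approval Extension: 2332 days claimed exceeds the 1703-day cap, so +1703 days → 15 August 2010.
Appellate Stay Credit: +365 days → 15 August 2011.

2011-08-15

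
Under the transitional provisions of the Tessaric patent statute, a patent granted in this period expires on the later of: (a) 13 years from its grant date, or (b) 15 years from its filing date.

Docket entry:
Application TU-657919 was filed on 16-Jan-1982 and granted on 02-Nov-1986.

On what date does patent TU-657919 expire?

(a) grant + 13 years → 2 November 1999.
(b) filing + 15 years → 16 January 1997.
Later of the two: 2 November 1999.

1999-11-02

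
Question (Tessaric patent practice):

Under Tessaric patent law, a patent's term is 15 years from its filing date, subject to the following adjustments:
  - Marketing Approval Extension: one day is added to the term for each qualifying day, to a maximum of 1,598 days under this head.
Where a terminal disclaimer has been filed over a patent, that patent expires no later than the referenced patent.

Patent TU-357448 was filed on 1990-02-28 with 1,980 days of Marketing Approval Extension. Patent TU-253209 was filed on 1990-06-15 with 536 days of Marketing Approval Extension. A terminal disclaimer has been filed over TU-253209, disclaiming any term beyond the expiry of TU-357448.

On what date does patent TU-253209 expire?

Natural term of TU-253209:
  Base: filing + 15 years → 15 June 2005.
  Marketing Approval Extension: 536 days (within the 1598-day cap) → +536 days → 3 December 2006.
Expiry of referenced patent TU-357448:
  Base: filing + 15 years → 28 February 2005.
  Marketing Approval Extension: 1980 days claimed exceeds the 1598-day cap, so +1598 days → 15 July 2009.
Terminal disclaimer: TU-253209 expires on the earlier of 3 December 2006 and 15 July 2009.

2006-12-03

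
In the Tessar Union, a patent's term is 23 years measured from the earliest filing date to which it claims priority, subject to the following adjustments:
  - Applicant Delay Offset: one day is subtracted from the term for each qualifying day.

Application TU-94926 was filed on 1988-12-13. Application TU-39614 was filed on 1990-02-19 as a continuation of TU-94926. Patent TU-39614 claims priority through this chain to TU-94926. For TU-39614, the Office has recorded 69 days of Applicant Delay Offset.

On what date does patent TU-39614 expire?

Earliest priority filing: 13 December 1988.
Base term: 13 December 1988 + 23 years → 13 December 2011.
Applicant Delay Offset: −69 days → 5 October 2011.

2011-10-05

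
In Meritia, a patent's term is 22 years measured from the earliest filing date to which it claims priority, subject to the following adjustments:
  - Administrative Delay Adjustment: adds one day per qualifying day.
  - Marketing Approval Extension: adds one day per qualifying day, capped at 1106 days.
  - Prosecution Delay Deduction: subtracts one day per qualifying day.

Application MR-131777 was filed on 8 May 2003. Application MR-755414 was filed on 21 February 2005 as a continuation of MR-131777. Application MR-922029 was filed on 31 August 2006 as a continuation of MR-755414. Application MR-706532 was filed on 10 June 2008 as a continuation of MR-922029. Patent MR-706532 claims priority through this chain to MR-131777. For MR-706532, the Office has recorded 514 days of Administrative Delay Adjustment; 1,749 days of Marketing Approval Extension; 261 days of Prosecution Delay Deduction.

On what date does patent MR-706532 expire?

2029-01-26

Earliest priority filing: 8 May 2003.
Base term: 8 May 2003 + 22 years → 8 May 2025.
Administrative Delay Adjustment: +514 days → 4 October 2026.
Marketing Approval Extension: 1749 days claimed exceeds the 1106-day cap, so +1106 days → 14 October 2029.
Prosecution Delay Deduction: −261 days → 26 January 2029.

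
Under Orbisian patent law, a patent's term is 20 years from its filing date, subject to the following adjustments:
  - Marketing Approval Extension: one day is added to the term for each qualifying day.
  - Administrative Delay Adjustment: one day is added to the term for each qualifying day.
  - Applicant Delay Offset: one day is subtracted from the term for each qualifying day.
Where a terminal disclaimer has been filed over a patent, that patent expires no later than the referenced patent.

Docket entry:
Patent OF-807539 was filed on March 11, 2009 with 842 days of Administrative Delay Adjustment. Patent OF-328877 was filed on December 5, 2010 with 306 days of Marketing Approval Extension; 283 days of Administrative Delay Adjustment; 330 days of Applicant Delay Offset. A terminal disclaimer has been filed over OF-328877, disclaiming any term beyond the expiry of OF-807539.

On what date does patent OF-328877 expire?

Natural term of OF-328877:
  Base: filing + 20 years → 5 December 2030.
  Marketing Approval Extension: +306 days → 7 October 2031.
  Administrative Delay Adjustment: +283 days → 16 July 2032.
  Applicant Delay Offset: −330 days → 21 August 2031.
Expiry of referenced patent OF-807539:
  Base: filing + 20 years → 11 March 2029.
  Administrative Delay Adjustment: +842 days → 1 July 2031.
Terminal disclaimer: OF-328877 expires on the earlier of 21 August 2031 and 1 July 2031.

2031-07-01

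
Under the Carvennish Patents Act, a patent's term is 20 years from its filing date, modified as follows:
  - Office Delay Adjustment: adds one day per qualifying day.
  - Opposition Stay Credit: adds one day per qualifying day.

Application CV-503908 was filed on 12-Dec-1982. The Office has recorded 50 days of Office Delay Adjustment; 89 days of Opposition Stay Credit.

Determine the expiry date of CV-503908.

2003-04-30

Base term: filing date + 20 years → 12 December 2002.
Office Delay Adjustment: +50 days → 31 January 2003.
Opposition Stay Credit: +89 days → 30 April 2003.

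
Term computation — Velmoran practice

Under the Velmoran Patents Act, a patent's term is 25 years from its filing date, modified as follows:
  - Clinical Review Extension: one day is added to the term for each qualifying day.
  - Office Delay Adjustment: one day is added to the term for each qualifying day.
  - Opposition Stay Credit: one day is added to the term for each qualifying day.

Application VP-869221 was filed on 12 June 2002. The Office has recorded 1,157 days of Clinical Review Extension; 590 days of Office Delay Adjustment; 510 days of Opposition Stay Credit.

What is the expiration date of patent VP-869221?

Base term: filing date + 25 years → 12 June 2027.
Clinical Review Extension: +1157 days → 12 August 2030.
Office Delay Adjustment: +590 days → 24 March 2032.
Opposition Stay Credit: +510 days → 16 August 2033.

August 16, 2033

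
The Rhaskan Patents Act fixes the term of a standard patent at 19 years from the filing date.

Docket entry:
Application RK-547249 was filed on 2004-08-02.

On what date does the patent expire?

Filing date + 19 years → 2 August 2023.

2023-08-02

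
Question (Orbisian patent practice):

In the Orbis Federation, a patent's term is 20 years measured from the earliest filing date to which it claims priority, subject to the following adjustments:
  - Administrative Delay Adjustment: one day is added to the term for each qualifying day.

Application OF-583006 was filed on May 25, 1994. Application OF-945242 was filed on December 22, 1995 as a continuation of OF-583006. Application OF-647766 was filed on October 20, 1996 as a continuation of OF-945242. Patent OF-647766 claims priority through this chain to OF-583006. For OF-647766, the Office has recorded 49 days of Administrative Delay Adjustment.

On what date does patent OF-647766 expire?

2014-07-13

Earliest priority filing: 25 May 1994.
Base term: 25 May 1994 + 20 years → 25 May 2014.
Administrative Delay Adjustment: +49 days → 13 July 2014.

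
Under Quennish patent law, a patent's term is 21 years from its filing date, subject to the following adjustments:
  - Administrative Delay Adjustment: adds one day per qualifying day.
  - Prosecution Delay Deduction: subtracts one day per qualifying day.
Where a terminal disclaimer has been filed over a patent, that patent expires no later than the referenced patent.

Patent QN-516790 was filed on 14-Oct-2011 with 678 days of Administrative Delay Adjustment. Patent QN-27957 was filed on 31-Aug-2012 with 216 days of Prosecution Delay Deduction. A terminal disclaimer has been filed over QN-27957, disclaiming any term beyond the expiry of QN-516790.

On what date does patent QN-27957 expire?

2033-01-27

Natural term of QN-27957:
  Base: filing + 21 years → 31 August 2033.
  Prosecution Delay Deduction: −216 days → 27 January 2033.
Expiry of referenced patent QN-516790:
  Base: filing + 21 years → 14 October 2032.
  Administrative Delay Adjustment: +678 days → 23 August 2034.
Terminal disclaimer: QN-27957 expires on the earlier of 27 January 2033 and 23 August 2034.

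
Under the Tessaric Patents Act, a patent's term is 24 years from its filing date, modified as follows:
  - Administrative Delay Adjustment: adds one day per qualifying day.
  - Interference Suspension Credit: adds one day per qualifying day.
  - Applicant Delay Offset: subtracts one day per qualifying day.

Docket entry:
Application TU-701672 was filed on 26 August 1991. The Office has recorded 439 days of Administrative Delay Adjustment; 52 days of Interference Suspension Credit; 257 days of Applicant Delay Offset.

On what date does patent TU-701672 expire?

Base term: filing date + 24 years → 26 August 2015.
Administrative Delay Adjustment: +439 days → 7 November 2016.
Interference Suspension Credit: +52 days → 29 December 2016.
Applicant Delay Offset: −257 days → 16 April 2016.

2016-04-16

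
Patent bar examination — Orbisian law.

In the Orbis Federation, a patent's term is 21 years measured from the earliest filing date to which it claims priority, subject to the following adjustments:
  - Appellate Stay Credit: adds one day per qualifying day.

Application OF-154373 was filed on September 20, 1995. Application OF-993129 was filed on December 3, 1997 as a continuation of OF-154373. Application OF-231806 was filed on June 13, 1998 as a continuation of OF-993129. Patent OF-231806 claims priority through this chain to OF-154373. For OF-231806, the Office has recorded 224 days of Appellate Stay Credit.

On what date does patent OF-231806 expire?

Earliest priority filing: 20 September 1995.
Base term: 20 September 1995 + 21 years → 20 September 2016.
Appellate Stay Credit: +224 days → 2 May 2017.

May 2, 2017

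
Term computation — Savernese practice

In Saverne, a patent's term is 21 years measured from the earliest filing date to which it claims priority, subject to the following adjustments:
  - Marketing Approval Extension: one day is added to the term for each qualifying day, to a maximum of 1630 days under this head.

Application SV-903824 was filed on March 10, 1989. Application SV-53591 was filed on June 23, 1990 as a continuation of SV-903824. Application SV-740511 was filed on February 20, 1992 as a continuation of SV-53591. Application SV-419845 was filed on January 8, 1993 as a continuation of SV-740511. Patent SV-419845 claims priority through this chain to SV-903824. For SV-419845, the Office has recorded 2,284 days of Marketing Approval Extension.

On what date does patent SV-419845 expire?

2014-08-26

Earliest priority filing: 10 March 1989.
Base term: 10 March 1989 + 21 years → 10 March 2010.
Marketing Approval Extension: 2284 days claimed exceeds the 1630-day cap, so +1630 days → 26 August 2014.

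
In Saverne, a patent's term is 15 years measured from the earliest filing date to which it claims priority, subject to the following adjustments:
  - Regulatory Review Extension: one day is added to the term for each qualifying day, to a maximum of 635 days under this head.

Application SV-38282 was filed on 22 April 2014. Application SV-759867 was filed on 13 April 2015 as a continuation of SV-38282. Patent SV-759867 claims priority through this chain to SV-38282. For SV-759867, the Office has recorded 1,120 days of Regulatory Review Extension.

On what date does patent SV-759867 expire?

January 17, 2031

Earliest priority filing: 22 April 2014.
Base term: 22 April 2014 + 15 years → 22 April 2029.
Regulatory Review Extension: 1120 days claimed exceeds the 635-day cap, so +635 days → 17 January 2031.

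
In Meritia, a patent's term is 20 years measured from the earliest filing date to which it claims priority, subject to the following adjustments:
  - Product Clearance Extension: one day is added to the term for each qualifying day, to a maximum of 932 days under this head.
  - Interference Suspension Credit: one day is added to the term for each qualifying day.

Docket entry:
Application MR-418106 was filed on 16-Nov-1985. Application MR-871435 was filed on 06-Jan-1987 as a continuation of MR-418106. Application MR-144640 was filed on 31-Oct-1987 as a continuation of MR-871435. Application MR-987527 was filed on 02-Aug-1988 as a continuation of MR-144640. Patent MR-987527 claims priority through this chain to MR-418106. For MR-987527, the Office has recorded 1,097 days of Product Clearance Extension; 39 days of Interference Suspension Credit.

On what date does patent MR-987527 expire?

Earliest priority filing: 16 November 1985.
Base term: 16 November 1985 + 20 years → 16 November 2005.
Product Clearance Extension: 1097 days claimed exceeds the 932-day cap, so +932 days → 5 June 2008.
Interference Suspension Credit: +39 days → 14 July 2008.

July 14, 2008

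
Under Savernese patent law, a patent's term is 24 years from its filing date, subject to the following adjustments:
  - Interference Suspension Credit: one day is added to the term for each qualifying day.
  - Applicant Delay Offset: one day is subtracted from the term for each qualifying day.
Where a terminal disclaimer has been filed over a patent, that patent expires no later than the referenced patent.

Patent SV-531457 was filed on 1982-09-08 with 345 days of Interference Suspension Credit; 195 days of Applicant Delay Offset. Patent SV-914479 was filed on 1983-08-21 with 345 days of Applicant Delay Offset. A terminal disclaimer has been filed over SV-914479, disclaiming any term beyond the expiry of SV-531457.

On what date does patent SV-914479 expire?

Natural term of SV-914479:
  Base: filing + 24 years → 21 August 2007.
  Applicant Delay Offset: −345 days → 10 September 2006.
Expiry of referenced patent SV-531457:
  Base: filing + 24 years → 8 September 2006.
  Interference Suspension Credit: +345 days → 19 August 2007.
  Applicant Delay Offset: −195 days → 5 February 2007.
Terminal disclaimer: SV-914479 expires on the earlier of 10 September 2006 and 5 February 2007.

2006-09-10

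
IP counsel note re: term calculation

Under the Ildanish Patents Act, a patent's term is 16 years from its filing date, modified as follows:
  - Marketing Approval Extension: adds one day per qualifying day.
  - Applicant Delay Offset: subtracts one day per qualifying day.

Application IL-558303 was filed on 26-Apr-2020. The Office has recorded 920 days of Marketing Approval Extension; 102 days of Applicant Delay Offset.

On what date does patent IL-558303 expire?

Base term: filing date + 16 years → 26 April 2036.
Marketing Approval Extension: +920 days → 2 November 2038.
Applicant Delay Offset: −102 days → 23 July 2038.

2038-07-23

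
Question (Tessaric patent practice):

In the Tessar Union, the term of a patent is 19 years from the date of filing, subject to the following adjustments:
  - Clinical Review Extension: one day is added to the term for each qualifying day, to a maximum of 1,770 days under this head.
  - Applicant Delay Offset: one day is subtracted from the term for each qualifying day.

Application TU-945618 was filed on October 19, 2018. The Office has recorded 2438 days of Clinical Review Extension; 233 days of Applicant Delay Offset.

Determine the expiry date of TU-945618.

Base term: filing date + 19 years → 19 October 2037.
Clinical Review Extension: 2438 days claimed exceeds the 1770-day cap, so +1770 days → 24 August 2042.
Applicant Delay Offset: −233 days → 3 January 2042.

2042-01-03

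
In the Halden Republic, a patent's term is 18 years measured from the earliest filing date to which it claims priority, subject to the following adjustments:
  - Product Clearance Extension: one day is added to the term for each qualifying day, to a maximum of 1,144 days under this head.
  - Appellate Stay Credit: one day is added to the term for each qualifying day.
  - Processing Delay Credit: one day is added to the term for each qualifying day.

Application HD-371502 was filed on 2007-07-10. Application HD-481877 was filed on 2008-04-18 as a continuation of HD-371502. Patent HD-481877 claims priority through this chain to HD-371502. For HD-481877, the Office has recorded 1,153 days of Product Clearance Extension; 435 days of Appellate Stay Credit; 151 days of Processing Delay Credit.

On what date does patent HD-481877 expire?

April 5, 2030

Earliest priority filing: 10 July 2007.
Base term: 10 July 2007 + 18 years → 10 July 2025.
Product Clearance Extension: 1153 days claimed exceeds the 1144-day cap, so +1144 days → 27 August 2028.
Appellate Stay Credit: +435 days → 5 November 2029.
Processing Delay Credit: +151 days → 5 April 2030.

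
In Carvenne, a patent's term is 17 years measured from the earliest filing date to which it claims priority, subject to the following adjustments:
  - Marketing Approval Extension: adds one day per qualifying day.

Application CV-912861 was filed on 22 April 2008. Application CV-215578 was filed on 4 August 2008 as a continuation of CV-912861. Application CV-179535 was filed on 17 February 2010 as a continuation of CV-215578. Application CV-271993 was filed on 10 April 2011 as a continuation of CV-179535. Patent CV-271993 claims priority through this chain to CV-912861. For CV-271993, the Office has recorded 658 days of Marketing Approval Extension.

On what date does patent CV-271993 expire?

Earliest priority filing: 22 April 2008.
Base term: 22 April 2008 + 17 years → 22 April 2025.
Marketing Approval Extension: +658 days → 9 February 2027.

2027-02-09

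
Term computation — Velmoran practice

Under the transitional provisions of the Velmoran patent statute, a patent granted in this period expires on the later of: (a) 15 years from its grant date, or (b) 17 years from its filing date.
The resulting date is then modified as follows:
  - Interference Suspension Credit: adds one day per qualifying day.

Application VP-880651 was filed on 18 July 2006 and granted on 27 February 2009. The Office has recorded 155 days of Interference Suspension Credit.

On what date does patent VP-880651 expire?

(a) grant + 15 years → 27 February 2024.
(b) filing + 17 years → 18 July 2023.
Later of the two: 27 February 2024.
Interference Suspension Credit: +155 days → 31 July 2024.

July 31, 2024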